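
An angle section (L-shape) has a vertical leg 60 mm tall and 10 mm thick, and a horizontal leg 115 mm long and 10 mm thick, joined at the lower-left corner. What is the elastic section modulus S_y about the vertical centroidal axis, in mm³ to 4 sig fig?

Decompose the section into non-overlapping parts with the origin at the bottom-left of its bounding rectangle.
Vertical leg: 10 × 60, A = 600 mm², x = 5 mm, Ī = 5 000 mm⁴.
Horizontal leg (remainder): 105 × 10, A = 1 050 mm², x = 62.5 mm, Ī = 964 688 mm⁴.
Centroid: x̄ = ΣA·x / ΣA = 41.5909 mm.
Transfer each piece to the vertical centroidal axis using Ī + A·d² with d = x − 41.5909:
  vertical leg: d = -36.5909 mm → contributes +808 337 mm⁴
  horizontal leg (remainder): d = 20.9091 mm → contributes +1 423 737 mm⁴
Total I = 2 232 074 mm⁴.
Extreme fibre distance c = 73.4091 mm; S = I/c = 30 406 mm³.

S_y ≈ 3.041 × 10⁴ mm³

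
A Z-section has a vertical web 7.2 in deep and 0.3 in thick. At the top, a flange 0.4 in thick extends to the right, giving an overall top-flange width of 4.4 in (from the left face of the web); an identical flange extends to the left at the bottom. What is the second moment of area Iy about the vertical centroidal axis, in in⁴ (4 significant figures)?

Split into non-overlapping primitives; take the origin at the lower-left of the bounding box.
Web: 0.3 × 7.2, A = 2.16 in², x = 4.25 in, Ī = 0.0162 in⁴.
Top flange (beyond web): 4.1 × 0.4, A = 1.64 in², x = 6.45 in, Ī = 2.29737 in⁴.
Bottom flange (beyond web): 4.1 × 0.4, A = 1.64 in², x = 2.05 in, Ī = 2.29737 in⁴.
Centroid: x̄ = ΣA·x / ΣA = 4.25 in.
Transfer each piece to the vertical centroidal axis using Ī + A·d² with d = x − 4.25:
  web: d = 0 in → contributes +0.0162 in⁴
  top flange (beyond web): d = 2.2 in → contributes +10.235 in⁴
  bottom flange (beyond web): d = -2.2 in → contributes +10.235 in⁴
Total I = 20.4861 in⁴.

Iy ≈ 20.49 in⁴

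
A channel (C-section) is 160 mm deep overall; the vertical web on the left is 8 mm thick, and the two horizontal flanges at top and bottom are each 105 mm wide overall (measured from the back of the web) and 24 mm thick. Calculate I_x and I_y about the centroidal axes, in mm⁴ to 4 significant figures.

Break the section into simple shapes (no overlaps), measuring from the bottom-left corner of the bounding box.
Web: 8 × 160, A = 1 280 mm², y = 80 mm, Ī = 2 730 667 mm⁴.
Top flange (beyond web): 97 × 24, A = 2 328 mm², y = 148 mm, Ī = 111 744 mm⁴.
Bottom flange (beyond web): 97 × 24, A = 2 328 mm², y = 12 mm, Ī = 111 744 mm⁴.
By symmetry the centroid is at mid-height, ȳ = 80 mm.
Transfer each piece to the centroidal x-axis using Ī + A·d² with d = y − 80:
  web: d = 0 mm → contributes +2 730 667 mm⁴
  top flange (beyond web): d = 68 mm → contributes +10 876 416 mm⁴
  bottom flange (beyond web): d = -68 mm → contributes +10 876 416 mm⁴
Total I = 24 483 499 mm⁴.
For the y-axis: x̄ = 45.1792 mm.
Repeating about the centroidal y-axis gives I_y = 6 424 764 mm⁴.

I_x ≈ 2.448 × 10⁷ mm⁴, I_y ≈ 6.425 × 10⁶ mm⁴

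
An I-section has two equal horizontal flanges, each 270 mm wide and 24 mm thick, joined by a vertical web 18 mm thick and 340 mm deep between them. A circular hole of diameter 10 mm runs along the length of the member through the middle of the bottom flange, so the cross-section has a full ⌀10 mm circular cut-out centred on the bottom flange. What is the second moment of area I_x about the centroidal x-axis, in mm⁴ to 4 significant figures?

Break the section into simple shapes (no overlaps), measuring from the bottom-left corner of the bounding box.
Bottom flange: 270 × 24, A = 6 480 mm², y = 12 mm, Ī = 311 040 mm⁴.
Web: 18 × 340, A = 6 120 mm², y = 194 mm, Ī = 58 956 000 mm⁴.
Top flange: 270 × 24, A = 6 480 mm², y = 376 mm, Ī = 311 040 mm⁴.
Hole (subtracted): ⌀10, A = 78.5398 mm², y = 12 mm, Ī = 490.874 mm⁴.
Centroid: ȳ = ΣA·y / ΣA = 194.752 mm.
Transfer each piece to the centroidal x-axis using Ī + A·d² with d = y − 194.752:
  bottom flange: d = -182.752 mm → contributes +216 732 624 mm⁴
  web: d = -0.752271 mm → contributes +58 959 463 mm⁴
  top flange: d = 181.248 mm → contributes +213 183 831 mm⁴
  hole: d = -182.752 mm → contributes −2 623 594 mm⁴
Total I = 486 252 323 mm⁴.

I_x ≈ 4.863 × 10⁸ mm⁴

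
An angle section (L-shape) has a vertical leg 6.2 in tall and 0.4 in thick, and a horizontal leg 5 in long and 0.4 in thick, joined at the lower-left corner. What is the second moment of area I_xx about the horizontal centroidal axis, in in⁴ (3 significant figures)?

Treat the section as a set of non-overlapping primitives; coordinates are from the bounding-box lower-left.
Vertical leg: 0.4 × 6.2, A = 2.48 in², y = 3.1 in, Ī = 7.9443 in⁴.
Horizontal leg (remainder): 4.6 × 0.4, A = 1.84 in², y = 0.2 in, Ī = 0.024533 in⁴.
Centroid: ȳ = ΣA·y / ΣA = 1.8648 in.
Transfer each piece to the horizontal centroidal axis using Ī + A·d² with d = y − 1.8648:
  vertical leg: d = 1.2352 in → contributes +11.728 in⁴
  horizontal leg (remainder): d = -1.6648 in → contributes +5.1243 in⁴
Total I = 16.852 in⁴.

I_xx ≈ 16.9 in⁴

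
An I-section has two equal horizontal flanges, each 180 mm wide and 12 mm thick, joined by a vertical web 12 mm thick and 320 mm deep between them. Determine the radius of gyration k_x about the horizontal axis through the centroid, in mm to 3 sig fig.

Break the section into simple shapes (no overlaps), measuring from the bottom-left corner of the bounding box.
Bottom flange: 180 × 12, A = 2 160 mm², y = 6 mm, Ī = 25 920 mm⁴.
Web: 12 × 320, A = 3 840 mm², y = 172 mm, Ī = 32 768 000 mm⁴.
Top flange: 180 × 12, A = 2 160 mm², y = 338 mm, Ī = 25 920 mm⁴.
By symmetry the centroid is at mid-height, ȳ = 172 mm.
Transfer each piece to the horizontal axis through the centroid using Ī + A·d² with d = y − 172:
  bottom flange: d = -166 mm → contributes +59 546 880 mm⁴
  web: d = 0 mm → contributes +32 768 000 mm⁴
  top flange: d = 166 mm → contributes +59 546 880 mm⁴
Total I = 151 861 760 mm⁴.
Radius of gyration: k = √(I/A) = √(151 861 760 / 8 160) = 136.42 mm.

k_x ≈ 136 mm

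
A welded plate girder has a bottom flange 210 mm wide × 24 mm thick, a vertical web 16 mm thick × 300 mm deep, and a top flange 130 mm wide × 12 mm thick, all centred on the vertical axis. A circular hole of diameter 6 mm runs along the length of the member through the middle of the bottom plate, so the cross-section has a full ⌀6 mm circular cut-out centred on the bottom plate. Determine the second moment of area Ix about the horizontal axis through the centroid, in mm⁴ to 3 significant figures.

Ix ≈ 1.77 × 10⁸ mm⁴

Decompose the section into non-overlapping parts with the origin at the bottom-left of its bounding rectangle.
Bottom plate: 210 × 24, A = 5 040 mm², y = 12 mm, Ī = 241 920 mm⁴.
Web plate: 16 × 300, A = 4 800 mm², y = 174 mm, Ī = 36 000 000 mm⁴.
Top plate: 130 × 12, A = 1 560 mm², y = 330 mm, Ī = 18 720 mm⁴.
Hole (subtracted): ⌀6, A = 28.274 mm², y = 12 mm, Ī = 63.617 mm⁴.
Centroid: ȳ = ΣA·y / ΣA = 124 mm.
Transfer each piece to the horizontal axis through the centroid using Ī + A·d² with d = y − 124:
  bottom plate: d = -112 mm → contributes +63 468 319 mm⁴
  web plate: d = 49.996 mm → contributes +47 998 028 mm⁴
  top plate: d = 206 mm → contributes +66 216 239 mm⁴
  hole: d = -112 mm → contributes −354 763 mm⁴
Total I = 177 327 823 mm⁴.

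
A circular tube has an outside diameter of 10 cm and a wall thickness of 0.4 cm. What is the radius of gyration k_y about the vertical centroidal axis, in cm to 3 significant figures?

k_y ≈ 3.40 cm

Treat the section as a set of non-overlapping primitives; coordinates are from the bounding-box lower-left.
Outer circle: ⌀10, A = 78.54 cm², x = 5 cm, Ī = 490.87 cm⁴.
Bore (subtracted): ⌀9.2, A = 66.476 cm², x = 5 cm, Ī = 351.66 cm⁴.
By symmetry the centroid is at mid-width, x̄ = 5 cm.
All pieces are centred on the vertical centroidal axis, so I = ΣĪ (holes subtracted) = 139.22 cm⁴.
Radius of gyration: k = √(I/A) = √(139.22 / 12.064) = 3.3971 cm.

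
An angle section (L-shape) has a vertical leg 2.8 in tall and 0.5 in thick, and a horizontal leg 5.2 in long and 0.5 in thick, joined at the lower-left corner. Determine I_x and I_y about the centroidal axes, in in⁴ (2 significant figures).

Split into non-overlapping primitives; take the origin at the lower-left of the bounding box.
Vertical leg: 0.5 × 2.8, A = 1.4 in², y = 1.4 in, Ī = 0.9147 in⁴.
Horizontal leg (remainder): 4.7 × 0.5, A = 2.35 in², y = 0.25 in, Ī = 0.04896 in⁴.
Centroid: ȳ = ΣA·y / ΣA = 0.6793 in.
Transfer each piece to the centroidal x-axis using Ī + A·d² with d = y − 0.6793:
  vertical leg: d = 0.7207 in → contributes +1.642 in⁴
  horizontal leg (remainder): d = -0.4293 in → contributes +0.4821 in⁴
Total I = 2.124 in⁴.
For the y-axis: x̄ = 1.879 in.
Repeating about the centroidal y-axis gives I_y = 10.29 in⁴.

I_x ≈ 2.1 in⁴, I_y ≈ 10 in⁴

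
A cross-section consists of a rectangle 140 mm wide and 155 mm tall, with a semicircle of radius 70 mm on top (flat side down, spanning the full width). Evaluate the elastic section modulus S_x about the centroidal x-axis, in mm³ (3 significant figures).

S_x ≈ 9.33 × 10⁵ mm³

Decompose the section into non-overlapping parts with the origin at the bottom-left of its bounding rectangle.
Rectangular body: 140 × 155, A = 21 700 mm², y = 77.5 mm, Ī = 43 445 208 mm⁴.
Semicircular cap: semicircle r = 70, A = 7696.9 mm², y = 184.71 mm, Ī = 2 635 265 mm⁴.
Centroid: ȳ = ΣA·y / ΣA = 105.57 mm.
Transfer each piece to the centroidal x-axis using Ī + A·d² with d = y − 105.57:
  rectangular body: d = -28.07 mm → contributes +60 543 408 mm⁴
  semicircular cap: d = 79.139 mm → contributes +50 840 495 mm⁴
Total I = 111 383 903 mm⁴.
Extreme fibre distance c = 119.43 mm; S = I/c = 932 631 mm³.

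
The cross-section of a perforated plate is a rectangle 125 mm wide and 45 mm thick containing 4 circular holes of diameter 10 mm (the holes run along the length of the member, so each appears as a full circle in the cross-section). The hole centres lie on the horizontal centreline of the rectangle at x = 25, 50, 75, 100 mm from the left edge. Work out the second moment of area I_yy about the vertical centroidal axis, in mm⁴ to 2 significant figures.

Decompose the section into non-overlapping parts with the origin at the bottom-left of its bounding rectangle.
Plate: 125 × 45, A = 5 625 mm², x = 62.5 mm, Ī = 7 324 219 mm⁴.
Hole 1 (subtracted): ⌀10, A = 78.54 mm², x = 25 mm, Ī = 490.9 mm⁴.
Hole 2 (subtracted): ⌀10, A = 78.54 mm², x = 50 mm, Ī = 490.9 mm⁴.
Hole 3 (subtracted): ⌀10, A = 78.54 mm², x = 75 mm, Ī = 490.9 mm⁴.
Hole 4 (subtracted): ⌀10, A = 78.54 mm², x = 100 mm, Ī = 490.9 mm⁴.
By symmetry the centroid is at mid-width, x̄ = 62.5 mm.
Transfer each piece to the vertical centroidal axis using Ī + A·d² with d = x − 62.5:
  plate: d = 0 mm → contributes +7 324 219 mm⁴
  hole 1: d = -37.5 mm → contributes −110 937 mm⁴
  hole 2: d = -12.5 mm → contributes −12 763 mm⁴
  hole 3: d = 12.5 mm → contributes −12 763 mm⁴
  hole 4: d = 37.5 mm → contributes −110 937 mm⁴
Total I = 7 076 818 mm⁴.

I_yy ≈ 7.1 × 10⁶ mm⁴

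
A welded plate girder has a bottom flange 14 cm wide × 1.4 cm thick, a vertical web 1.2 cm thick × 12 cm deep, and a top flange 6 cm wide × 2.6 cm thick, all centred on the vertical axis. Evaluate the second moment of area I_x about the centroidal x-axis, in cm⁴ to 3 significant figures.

Split into non-overlapping primitives; take the origin at the lower-left of the bounding box.
Bottom plate: 14 × 1.4, A = 19.6 cm², y = 0.7 cm, Ī = 3.2013 cm⁴.
Web plate: 1.2 × 12, A = 14.4 cm², y = 7.4 cm, Ī = 172.8 cm⁴.
Top plate: 6 × 2.6, A = 15.6 cm², y = 14.7 cm, Ī = 8.788 cm⁴.
Centroid: ȳ = ΣA·y / ΣA = 7.0484 cm.
Transfer each piece to the centroidal x-axis using Ī + A·d² with d = y − 7.0484:
  bottom plate: d = -6.3484 cm → contributes +793.12 cm⁴
  web plate: d = 0.35161 cm → contributes +174.58 cm⁴
  top plate: d = 7.6516 cm → contributes +922.12 cm⁴
Total I = 1889.8 cm⁴.

I_x ≈ 1890 cm⁴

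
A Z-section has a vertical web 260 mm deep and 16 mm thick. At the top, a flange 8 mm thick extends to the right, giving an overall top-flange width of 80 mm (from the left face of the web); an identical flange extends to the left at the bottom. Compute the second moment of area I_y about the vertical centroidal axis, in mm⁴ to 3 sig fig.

Split into non-overlapping primitives; take the origin at the lower-left of the bounding box.
Web: 16 × 260, A = 4 160 mm², x = 72 mm, Ī = 88 747 mm⁴.
Top flange (beyond web): 64 × 8, A = 512 mm², x = 112 mm, Ī = 174 763 mm⁴.
Bottom flange (beyond web): 64 × 8, A = 512 mm², x = 32 mm, Ī = 174 763 mm⁴.
Centroid: x̄ = ΣA·x / ΣA = 72 mm.
Transfer each piece to the vertical centroidal axis using Ī + A·d² with d = x − 72:
  web: d = 0 mm → contributes +88 747 mm⁴
  top flange (beyond web): d = 40 mm → contributes +993 963 mm⁴
  bottom flange (beyond web): d = -40 mm → contributes +993 963 mm⁴
Total I = 2 076 672 mm⁴.

I_y ≈ 2.08 × 10⁶ mm⁴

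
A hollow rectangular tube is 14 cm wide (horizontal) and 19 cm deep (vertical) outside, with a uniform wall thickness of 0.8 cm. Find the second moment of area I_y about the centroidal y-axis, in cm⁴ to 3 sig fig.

Split into non-overlapping primitives; take the origin at the lower-left of the bounding box.
Outer rectangle: 14 × 19, A = 266 cm², x = 7 cm, Ī = 4344.7 cm⁴.
Inner void (subtracted): 12.4 × 17.4, A = 215.76 cm², x = 7 cm, Ī = 2764.6 cm⁴.
By symmetry the centroid is at mid-width, x̄ = 7 cm.
All pieces are centred on the centroidal y-axis, so I = ΣĪ (holes subtracted) = 1580.1 cm⁴.

I_y ≈ 1580 cm⁴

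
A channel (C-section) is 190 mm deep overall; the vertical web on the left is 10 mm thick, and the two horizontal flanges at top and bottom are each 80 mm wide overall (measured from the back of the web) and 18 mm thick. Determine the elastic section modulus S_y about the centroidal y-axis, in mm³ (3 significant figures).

S_y ≈ 5.32 × 10⁴ mm³

Decompose the section into non-overlapping parts with the origin at the bottom-left of its bounding rectangle.
Web: 10 × 190, A = 1 900 mm², x = 5 mm, Ī = 15 833 mm⁴.
Top flange (beyond web): 70 × 18, A = 1 260 mm², x = 45 mm, Ī = 514 500 mm⁴.
Bottom flange (beyond web): 70 × 18, A = 1 260 mm², x = 45 mm, Ī = 514 500 mm⁴.
Centroid: x̄ = ΣA·x / ΣA = 27.805 mm.
Transfer each piece to the centroidal y-axis using Ī + A·d² with d = x − 27.805:
  web: d = -22.805 mm → contributes +1 004 000 mm⁴
  top flange (beyond web): d = 17.195 mm → contributes +887 023 mm⁴
  bottom flange (beyond web): d = 17.195 mm → contributes +887 023 mm⁴
Total I = 2 778 046 mm⁴.
Extreme fibre distance c = 52.195 mm; S = I/c = 53 225 mm³.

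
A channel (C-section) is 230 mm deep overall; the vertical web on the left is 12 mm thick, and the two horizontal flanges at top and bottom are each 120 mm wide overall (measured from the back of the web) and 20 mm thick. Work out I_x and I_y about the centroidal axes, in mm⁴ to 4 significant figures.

Treat the section as a set of non-overlapping primitives; coordinates are from the bounding-box lower-left.
Web: 12 × 230, A = 2 760 mm², y = 115 mm, Ī = 12 167 000 mm⁴.
Top flange (beyond web): 108 × 20, A = 2 160 mm², y = 220 mm, Ī = 72 000 mm⁴.
Bottom flange (beyond web): 108 × 20, A = 2 160 mm², y = 10 mm, Ī = 72 000 mm⁴.
By symmetry the centroid is at mid-height, ȳ = 115 mm.
Transfer each piece to the centroidal x-axis using Ī + A·d² with d = y − 115:
  web: d = 0 mm → contributes +12 167 000 mm⁴
  top flange (beyond web): d = 105 mm → contributes +23 886 000 mm⁴
  bottom flange (beyond web): d = -105 mm → contributes +23 886 000 mm⁴
Total I = 59 939 000 mm⁴.
For the y-axis: x̄ = 42.6102 mm.
Repeating about the centroidal y-axis gives I_y = 10 294 804 mm⁴.

I_x ≈ 5.994 × 10⁷ mm⁴, I_y ≈ 1.029 × 10⁷ mm⁴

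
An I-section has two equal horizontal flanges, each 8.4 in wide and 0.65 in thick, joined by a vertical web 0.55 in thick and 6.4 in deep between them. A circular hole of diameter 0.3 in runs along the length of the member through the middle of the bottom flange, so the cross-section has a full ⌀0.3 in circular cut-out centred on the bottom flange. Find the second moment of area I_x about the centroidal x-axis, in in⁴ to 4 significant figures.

I_x ≈ 147.2 in⁴

Treat the section as a set of non-overlapping primitives; coordinates are from the bounding-box lower-left.
Bottom flange: 8.4 × 0.65, A = 5.46 in², y = 0.325 in, Ī = 0.192238 in⁴.
Web: 0.55 × 6.4, A = 3.52 in², y = 3.85 in, Ī = 12.0149 in⁴.
Top flange: 8.4 × 0.65, A = 5.46 in², y = 7.375 in, Ī = 0.192238 in⁴.
Hole (subtracted): ⌀0.3, A = 0.0706858 in², y = 0.325 in, Ī = 0.000397608 in⁴.
Centroid: ȳ = ΣA·y / ΣA = 3.86734 in.
Transfer each piece to the centroidal x-axis using Ī + A·d² with d = y − 3.86734:
  bottom flange: d = -3.54234 in → contributes +68.7053 in⁴
  web: d = -0.0173403 in → contributes +12.016 in⁴
  top flange: d = 3.50766 in → contributes +67.3703 in⁴
  hole: d = -3.54234 in → contributes −0.887376 in⁴
Total I = 147.204 in⁴.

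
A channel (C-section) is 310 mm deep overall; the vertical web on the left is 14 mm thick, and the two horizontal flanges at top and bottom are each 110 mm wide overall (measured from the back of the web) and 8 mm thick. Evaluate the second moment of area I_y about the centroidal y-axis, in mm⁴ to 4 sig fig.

Split into non-overlapping primitives; take the origin at the lower-left of the bounding box.
Web: 14 × 310, A = 4 340 mm², x = 7 mm, Ī = 70886.7 mm⁴.
Top flange (beyond web): 96 × 8, A = 768 mm², x = 62 mm, Ī = 589 824 mm⁴.
Bottom flange (beyond web): 96 × 8, A = 768 mm², x = 62 mm, Ī = 589 824 mm⁴.
Centroid: x̄ = ΣA·x / ΣA = 21.3771 mm.
Transfer each piece to the centroidal y-axis using Ī + A·d² with d = x − 21.3771:
  web: d = -14.3771 mm → contributes +967 972 mm⁴
  top flange (beyond web): d = 40.6229 mm → contributes +1 857 191 mm⁴
  bottom flange (beyond web): d = 40.6229 mm → contributes +1 857 191 mm⁴
Total I = 4 682 355 mm⁴.

I_y ≈ 4.682 × 10⁶ mm⁴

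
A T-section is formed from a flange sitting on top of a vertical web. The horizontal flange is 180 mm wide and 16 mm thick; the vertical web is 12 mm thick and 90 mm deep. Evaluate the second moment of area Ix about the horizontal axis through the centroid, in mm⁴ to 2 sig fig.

Treat the section as a set of non-overlapping primitives; coordinates are from the bounding-box lower-left.
Flange: 180 × 16, A = 2 880 mm², y = 98 mm, Ī = 61 440 mm⁴.
Web: 12 × 90, A = 1 080 mm², y = 45 mm, Ī = 729 000 mm⁴.
Centroid: ȳ = ΣA·y / ΣA = 83.55 mm.
Transfer each piece to the horizontal axis through the centroid using Ī + A·d² with d = y − 83.55:
  flange: d = 14.45 mm → contributes +663 170 mm⁴
  web: d = -38.55 mm → contributes +2 333 612 mm⁴
Total I = 2 996 782 mm⁴.

Ix ≈ 3.0 × 10⁶ mm⁴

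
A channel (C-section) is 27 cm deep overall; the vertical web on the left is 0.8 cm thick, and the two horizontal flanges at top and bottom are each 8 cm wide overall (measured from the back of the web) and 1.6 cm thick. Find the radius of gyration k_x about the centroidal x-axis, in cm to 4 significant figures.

Treat the section as a set of non-overlapping primitives; coordinates are from the bounding-box lower-left.
Web: 0.8 × 27, A = 21.6 cm², y = 13.5 cm, Ī = 1312.2 cm⁴.
Top flange (beyond web): 7.2 × 1.6, A = 11.52 cm², y = 26.2 cm, Ī = 2.4576 cm⁴.
Bottom flange (beyond web): 7.2 × 1.6, A = 11.52 cm², y = 0.8 cm, Ī = 2.4576 cm⁴.
By symmetry the centroid is at mid-height, ȳ = 13.5 cm.
Transfer each piece to the centroidal x-axis using Ī + A·d² with d = y − 13.5:
  web: d = 0 cm → contributes +1312.2 cm⁴
  top flange (beyond web): d = 12.7 cm → contributes +1860.52 cm⁴
  bottom flange (beyond web): d = -12.7 cm → contributes +1860.52 cm⁴
Total I = 5033.24 cm⁴.
Radius of gyration: k = √(I/A) = √(5033.24 / 44.64) = 10.6185 cm.

k_x ≈ 10.62 cm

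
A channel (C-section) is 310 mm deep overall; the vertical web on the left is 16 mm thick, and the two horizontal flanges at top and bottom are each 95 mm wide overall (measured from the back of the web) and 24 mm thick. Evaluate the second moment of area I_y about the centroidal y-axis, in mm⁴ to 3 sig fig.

Break the section into simple shapes (no overlaps), measuring from the bottom-left corner of the bounding box.
Web: 16 × 310, A = 4 960 mm², x = 8 mm, Ī = 105 813 mm⁴.
Top flange (beyond web): 79 × 24, A = 1 896 mm², x = 55.5 mm, Ī = 986 078 mm⁴.
Bottom flange (beyond web): 79 × 24, A = 1 896 mm², x = 55.5 mm, Ī = 986 078 mm⁴.
Centroid: x̄ = ΣA·x / ΣA = 28.58 mm.
Transfer each piece to the centroidal y-axis using Ī + A·d² with d = x − 28.58:
  web: d = -20.58 mm → contributes +2 206 643 mm⁴
  top flange (beyond web): d = 26.92 mm → contributes +2 360 039 mm⁴
  bottom flange (beyond web): d = 26.92 mm → contributes +2 360 039 mm⁴
Total I = 6 926 721 mm⁴.

I_y ≈ 6.93 × 10⁶ mm⁴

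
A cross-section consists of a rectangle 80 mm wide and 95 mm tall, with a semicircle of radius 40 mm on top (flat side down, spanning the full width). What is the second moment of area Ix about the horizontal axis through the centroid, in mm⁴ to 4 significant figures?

Decompose the section into non-overlapping parts with the origin at the bottom-left of its bounding rectangle.
Rectangular body: 80 × 95, A = 7 600 mm², y = 47.5 mm, Ī = 5 715 833 mm⁴.
Semicircular cap: semicircle r = 40, A = 2513.27 mm², y = 111.977 mm, Ī = 280 978 mm⁴.
Centroid: ȳ = ΣA·y / ΣA = 63.5232 mm.
Transfer each piece to the horizontal axis through the centroid using Ī + A·d² with d = y − 63.5232:
  rectangular body: d = -16.0232 mm → contributes +7 667 084 mm⁴
  semicircular cap: d = 48.4533 mm → contributes +6 181 450 mm⁴
Total I = 13 848 534 mm⁴.

Ix ≈ 1.385 × 10⁷ mm⁴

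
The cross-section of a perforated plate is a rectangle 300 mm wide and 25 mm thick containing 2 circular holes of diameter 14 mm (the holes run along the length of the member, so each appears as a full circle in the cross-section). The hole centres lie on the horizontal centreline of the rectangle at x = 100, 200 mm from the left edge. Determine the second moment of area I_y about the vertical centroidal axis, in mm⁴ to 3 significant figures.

I_y ≈ 5.55 × 10⁷ mm⁴

Treat the section as a set of non-overlapping primitives; coordinates are from the bounding-box lower-left.
Plate: 300 × 25, A = 7 500 mm², x = 150 mm, Ī = 56 250 000 mm⁴.
Hole 1 (subtracted): ⌀14, A = 153.94 mm², x = 100 mm, Ī = 1885.7 mm⁴.
Hole 2 (subtracted): ⌀14, A = 153.94 mm², x = 200 mm, Ī = 1885.7 mm⁴.
By symmetry the centroid is at mid-width, x̄ = 150 mm.
Transfer each piece to the vertical centroidal axis using Ī + A·d² with d = x − 150:
  plate: d = 0 mm → contributes +56 250 000 mm⁴
  hole 1: d = -50 mm → contributes −386 731 mm⁴
  hole 2: d = 50 mm → contributes −386 731 mm⁴
Total I = 55 476 538 mm⁴.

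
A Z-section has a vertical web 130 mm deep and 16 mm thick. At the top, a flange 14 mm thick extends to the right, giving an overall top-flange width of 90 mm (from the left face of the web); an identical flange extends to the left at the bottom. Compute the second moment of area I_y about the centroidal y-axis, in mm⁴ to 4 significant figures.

I_y ≈ 5.186 × 10⁶ mm⁴

Break the section into simple shapes (no overlaps), measuring from the bottom-left corner of the bounding box.
Web: 16 × 130, A = 2 080 mm², x = 82 mm, Ī = 44373.3 mm⁴.
Top flange (beyond web): 74 × 14, A = 1 036 mm², x = 127 mm, Ī = 472 761 mm⁴.
Bottom flange (beyond web): 74 × 14, A = 1 036 mm², x = 37 mm, Ī = 472 761 mm⁴.
Centroid: x̄ = ΣA·x / ΣA = 82 mm.
Transfer each piece to the centroidal y-axis using Ī + A·d² with d = x − 82:
  web: d = 0 mm → contributes +44373.3 mm⁴
  top flange (beyond web): d = 45 mm → contributes +2 570 661 mm⁴
  bottom flange (beyond web): d = -45 mm → contributes +2 570 661 mm⁴
Total I = 5 185 696 mm⁴.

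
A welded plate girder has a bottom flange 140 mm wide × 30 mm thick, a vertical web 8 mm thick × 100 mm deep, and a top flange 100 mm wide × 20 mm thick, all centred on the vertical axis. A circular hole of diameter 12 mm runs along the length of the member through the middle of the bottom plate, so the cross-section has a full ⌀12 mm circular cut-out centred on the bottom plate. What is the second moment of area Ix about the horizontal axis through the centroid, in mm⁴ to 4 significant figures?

Ix ≈ 2.243 × 10⁷ mm⁴

Treat the section as a set of non-overlapping primitives; coordinates are from the bounding-box lower-left.
Bottom plate: 140 × 30, A = 4 200 mm², y = 15 mm, Ī = 315 000 mm⁴.
Web plate: 8 × 100, A = 800 mm², y = 80 mm, Ī = 666 667 mm⁴.
Top plate: 100 × 20, A = 2 000 mm², y = 140 mm, Ī = 66666.7 mm⁴.
Hole (subtracted): ⌀12, A = 113.097 mm², y = 15 mm, Ī = 1017.88 mm⁴.
Centroid: ȳ = ΣA·y / ΣA = 58.8514 mm.
Transfer each piece to the horizontal axis through the centroid using Ī + A·d² with d = y − 58.8514:
  bottom plate: d = -43.8514 mm → contributes +8 391 353 mm⁴
  web plate: d = 21.1486 mm → contributes +1 024 479 mm⁴
  top plate: d = 81.1486 mm → contributes +13 236 872 mm⁴
  hole: d = -43.8514 mm → contributes −218 497 mm⁴
Total I = 22 434 207 mm⁴.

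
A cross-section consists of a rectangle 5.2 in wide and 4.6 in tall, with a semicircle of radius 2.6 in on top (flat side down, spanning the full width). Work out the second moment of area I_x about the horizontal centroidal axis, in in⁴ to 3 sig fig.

I_x ≈ 132 in⁴

Decompose the section into non-overlapping parts with the origin at the bottom-left of its bounding rectangle.
Rectangular body: 5.2 × 4.6, A = 23.92 in², y = 2.3 in, Ī = 42.179 in⁴.
Semicircular cap: semicircle r = 2.6, A = 10.619 in², y = 5.7035 in, Ī = 5.0156 in⁴.
Centroid: ȳ = ΣA·y / ΣA = 3.3464 in.
Transfer each piece to the horizontal centroidal axis using Ī + A·d² with d = y − 3.3464:
  rectangular body: d = -1.0464 in → contributes +68.369 in⁴
  semicircular cap: d = 2.3571 in → contributes +64.012 in⁴
Total I = 132.38 in⁴.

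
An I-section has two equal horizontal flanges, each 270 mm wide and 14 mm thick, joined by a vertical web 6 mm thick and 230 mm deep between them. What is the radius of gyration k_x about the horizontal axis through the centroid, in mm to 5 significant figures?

k_x ≈ 115.24 mm

Break the section into simple shapes (no overlaps), measuring from the bottom-left corner of the bounding box.
Bottom flange: 270 × 14, A = 3 780 mm², y = 7 mm, Ī = 61 740 mm⁴.
Web: 6 × 230, A = 1 380 mm², y = 129 mm, Ī = 6 083 500 mm⁴.
Top flange: 270 × 14, A = 3 780 mm², y = 251 mm, Ī = 61 740 mm⁴.
By symmetry the centroid is at mid-height, ȳ = 129 mm.
Transfer each piece to the horizontal axis through the centroid using Ī + A·d² with d = y − 129:
  bottom flange: d = -122 mm → contributes +56 323 260 mm⁴
  web: d = 0 mm → contributes +6 083 500 mm⁴
  top flange: d = 122 mm → contributes +56 323 260 mm⁴
Total I = 118 730 020 mm⁴.
Radius of gyration: k = √(I/A) = √(118 730 020 / 8 940) = 115.2422 mm.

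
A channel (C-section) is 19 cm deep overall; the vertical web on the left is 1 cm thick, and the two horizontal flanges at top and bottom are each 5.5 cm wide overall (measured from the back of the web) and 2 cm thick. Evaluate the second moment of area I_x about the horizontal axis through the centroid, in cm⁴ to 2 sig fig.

I_x ≈ 1900 cm⁴

Break the section into simple shapes (no overlaps), measuring from the bottom-left corner of the bounding box.
Web: 1 × 19, A = 19 cm², y = 9.5 cm, Ī = 571.6 cm⁴.
Top flange (beyond web): 4.5 × 2, A = 9 cm², y = 18 cm, Ī = 3 cm⁴.
Bottom flange (beyond web): 4.5 × 2, A = 9 cm², y = 1 cm, Ī = 3 cm⁴.
By symmetry the centroid is at mid-height, ȳ = 9.5 cm.
Transfer each piece to the horizontal axis through the centroid using Ī + A·d² with d = y − 9.5:
  web: d = 0 cm → contributes +571.6 cm⁴
  top flange (beyond web): d = 8.5 cm → contributes +653.3 cm⁴
  bottom flange (beyond web): d = -8.5 cm → contributes +653.3 cm⁴
Total I = 1 878 cm⁴.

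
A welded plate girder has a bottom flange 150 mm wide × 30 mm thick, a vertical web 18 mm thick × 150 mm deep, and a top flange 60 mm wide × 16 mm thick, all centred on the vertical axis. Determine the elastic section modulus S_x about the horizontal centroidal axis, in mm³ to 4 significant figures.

Decompose the section into non-overlapping parts with the origin at the bottom-left of its bounding rectangle.
Bottom plate: 150 × 30, A = 4 500 mm², y = 15 mm, Ī = 337 500 mm⁴.
Web plate: 18 × 150, A = 2 700 mm², y = 105 mm, Ī = 5 062 500 mm⁴.
Top plate: 60 × 16, A = 960 mm², y = 188 mm, Ī = 20 480 mm⁴.
Centroid: ȳ = ΣA·y / ΣA = 65.1324 mm.
Transfer each piece to the horizontal centroidal axis using Ī + A·d² with d = y − 65.1324:
  bottom plate: d = -50.1324 mm → contributes +11 647 138 mm⁴
  web plate: d = 39.8676 mm → contributes +9 353 959 mm⁴
  top plate: d = 122.868 mm → contributes +14 513 080 mm⁴
Total I = 35 514 177 mm⁴.
Extreme fibre distance c = 130.868 mm; S = I/c = 271 375 mm³.

S_x ≈ 2.714 × 10⁵ mm³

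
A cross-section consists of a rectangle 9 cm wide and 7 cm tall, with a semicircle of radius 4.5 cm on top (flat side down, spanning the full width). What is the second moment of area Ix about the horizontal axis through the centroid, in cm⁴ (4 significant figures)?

Ix ≈ 920.9 cm⁴

Break the section into simple shapes (no overlaps), measuring from the bottom-left corner of the bounding box.
Rectangular body: 9 × 7, A = 63 cm², y = 3.5 cm, Ī = 257.25 cm⁴.
Semicircular cap: semicircle r = 4.5, A = 31.8086 cm², y = 8.90986 cm, Ī = 45.0072 cm⁴.
Centroid: ȳ = ΣA·y / ΣA = 5.31503 cm.
Transfer each piece to the horizontal axis through the centroid using Ī + A·d² with d = y − 5.31503:
  rectangular body: d = -1.81503 cm → contributes +464.792 cm⁴
  semicircular cap: d = 3.59483 cm → contributes +456.064 cm⁴
Total I = 920.857 cm⁴.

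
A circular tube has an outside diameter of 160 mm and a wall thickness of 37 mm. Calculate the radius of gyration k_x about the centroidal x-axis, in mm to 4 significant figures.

k_x ≈ 45.41 mm

Split into non-overlapping primitives; take the origin at the lower-left of the bounding box.
Outer circle: ⌀160, A = 20106.2 mm², y = 80 mm, Ī = 32 169 909 mm⁴.
Bore (subtracted): ⌀86, A = 5808.8 mm², y = 80 mm, Ī = 2 685 120 mm⁴.
By symmetry the centroid is at mid-height, ȳ = 80 mm.
All pieces are centred on the centroidal x-axis, so I = ΣĪ (holes subtracted) = 29 484 789 mm⁴.
Radius of gyration: k = √(I/A) = √(29 484 789 / 14297.4) = 45.412 mm.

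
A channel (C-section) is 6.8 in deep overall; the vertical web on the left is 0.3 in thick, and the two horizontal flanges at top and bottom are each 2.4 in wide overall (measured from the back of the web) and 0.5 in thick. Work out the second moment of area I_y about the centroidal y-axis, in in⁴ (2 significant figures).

I_y ≈ 2.3 in⁴

Treat the section as a set of non-overlapping primitives; coordinates are from the bounding-box lower-left.
Web: 0.3 × 6.8, A = 2.04 in², x = 0.15 in, Ī = 0.0153 in⁴.
Top flange (beyond web): 2.1 × 0.5, A = 1.05 in², x = 1.35 in, Ī = 0.3859 in⁴.
Bottom flange (beyond web): 2.1 × 0.5, A = 1.05 in², x = 1.35 in, Ī = 0.3859 in⁴.
Centroid: x̄ = ΣA·x / ΣA = 0.7587 in.
Transfer each piece to the centroidal y-axis using Ī + A·d² with d = x − 0.7587:
  web: d = -0.6087 in → contributes +0.7711 in⁴
  top flange (beyond web): d = 0.5913 in → contributes +0.753 in⁴
  bottom flange (beyond web): d = 0.5913 in → contributes +0.753 in⁴
Total I = 2.277 in⁴.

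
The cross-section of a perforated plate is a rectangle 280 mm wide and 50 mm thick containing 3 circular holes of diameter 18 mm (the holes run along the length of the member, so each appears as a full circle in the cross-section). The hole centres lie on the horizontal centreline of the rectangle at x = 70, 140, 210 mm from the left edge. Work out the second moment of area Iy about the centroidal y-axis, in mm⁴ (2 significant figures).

Iy ≈ 8.9 × 10⁷ mm⁴

Decompose the section into non-overlapping parts with the origin at the bottom-left of its bounding rectangle.
Plate: 280 × 50, A = 14 000 mm², x = 140 mm, Ī = 91 466 667 mm⁴.
Hole 1 (subtracted): ⌀18, A = 254.5 mm², x = 70 mm, Ī = 5 153 mm⁴.
Hole 2 (subtracted): ⌀18, A = 254.5 mm², x = 140 mm, Ī = 5 153 mm⁴.
Hole 3 (subtracted): ⌀18, A = 254.5 mm², x = 210 mm, Ī = 5 153 mm⁴.
By symmetry the centroid is at mid-width, x̄ = 140 mm.
Transfer each piece to the centroidal y-axis using Ī + A·d² with d = x − 140:
  plate: d = 0 mm → contributes +91 466 667 mm⁴
  hole 1: d = -70 mm → contributes −1 252 051 mm⁴
  hole 2: d = 0 mm → contributes −5 153 mm⁴
  hole 3: d = 70 mm → contributes −1 252 051 mm⁴
Total I = 88 957 411 mm⁴.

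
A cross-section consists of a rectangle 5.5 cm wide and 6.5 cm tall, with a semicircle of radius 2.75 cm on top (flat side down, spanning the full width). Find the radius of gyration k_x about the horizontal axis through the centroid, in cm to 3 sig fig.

Decompose the section into non-overlapping parts with the origin at the bottom-left of its bounding rectangle.
Rectangular body: 5.5 × 6.5, A = 35.75 cm², y = 3.25 cm, Ī = 125.87 cm⁴.
Semicircular cap: semicircle r = 2.75, A = 11.879 cm², y = 7.6671 cm, Ī = 6.2772 cm⁴.
Centroid: ȳ = ΣA·y / ΣA = 4.3517 cm.
Transfer each piece to the horizontal axis through the centroid using Ī + A·d² with d = y − 4.3517:
  rectangular body: d = -1.1017 cm → contributes +169.26 cm⁴
  semicircular cap: d = 3.3155 cm → contributes +136.86 cm⁴
Total I = 306.12 cm⁴.
Radius of gyration: k = √(I/A) = √(306.12 / 47.629) = 2.5352 cm.

k_x ≈ 2.54 cm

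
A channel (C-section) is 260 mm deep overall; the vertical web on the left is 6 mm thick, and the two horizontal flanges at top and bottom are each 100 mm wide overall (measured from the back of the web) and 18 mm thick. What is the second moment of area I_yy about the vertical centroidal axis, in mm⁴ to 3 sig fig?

I_yy ≈ 5.17 × 10⁶ mm⁴

Decompose the section into non-overlapping parts with the origin at the bottom-left of its bounding rectangle.
Web: 6 × 260, A = 1 560 mm², x = 3 mm, Ī = 4 680 mm⁴.
Top flange (beyond web): 94 × 18, A = 1 692 mm², x = 53 mm, Ī = 1 245 876 mm⁴.
Bottom flange (beyond web): 94 × 18, A = 1 692 mm², x = 53 mm, Ī = 1 245 876 mm⁴.
Centroid: x̄ = ΣA·x / ΣA = 37.223 mm.
Transfer each piece to the vertical centroidal axis using Ī + A·d² with d = x − 37.223:
  web: d = -34.223 mm → contributes +1 831 806 mm⁴
  top flange (beyond web): d = 15.777 mm → contributes +1 667 022 mm⁴
  bottom flange (beyond web): d = 15.777 mm → contributes +1 667 022 mm⁴
Total I = 5 165 849 mm⁴.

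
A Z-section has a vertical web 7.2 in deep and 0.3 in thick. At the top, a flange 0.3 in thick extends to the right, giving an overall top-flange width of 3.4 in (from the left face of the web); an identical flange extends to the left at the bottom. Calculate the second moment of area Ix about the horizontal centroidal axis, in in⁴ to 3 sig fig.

Ix ≈ 31.5 in⁴

Split into non-overlapping primitives; take the origin at the lower-left of the bounding box.
Web: 0.3 × 7.2, A = 2.16 in², y = 3.6 in, Ī = 9.3312 in⁴.
Top flange (beyond web): 3.1 × 0.3, A = 0.93 in², y = 7.05 in, Ī = 0.006975 in⁴.
Bottom flange (beyond web): 3.1 × 0.3, A = 0.93 in², y = 0.15 in, Ī = 0.006975 in⁴.
Centroid: ȳ = ΣA·y / ΣA = 3.6 in.
Transfer each piece to the horizontal centroidal axis using Ī + A·d² with d = y − 3.6:
  web: d = 0 in → contributes +9.3312 in⁴
  top flange (beyond web): d = 3.45 in → contributes +11.076 in⁴
  bottom flange (beyond web): d = -3.45 in → contributes +11.076 in⁴
Total I = 31.484 in⁴.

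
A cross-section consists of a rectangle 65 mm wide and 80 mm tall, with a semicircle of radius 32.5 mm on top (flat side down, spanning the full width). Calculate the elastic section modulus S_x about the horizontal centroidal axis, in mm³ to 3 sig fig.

S_x ≈ 1.10 × 10⁵ mm³

Treat the section as a set of non-overlapping primitives; coordinates are from the bounding-box lower-left.
Rectangular body: 65 × 80, A = 5 200 mm², y = 40 mm, Ī = 2 773 333 mm⁴.
Semicircular cap: semicircle r = 32.5, A = 1659.2 mm², y = 93.793 mm, Ī = 122 452 mm⁴.
Centroid: ȳ = ΣA·y / ΣA = 53.012 mm.
Transfer each piece to the horizontal centroidal axis using Ī + A·d² with d = y − 53.012:
  rectangular body: d = -13.012 mm → contributes +3 653 762 mm⁴
  semicircular cap: d = 40.781 mm → contributes +2 881 827 mm⁴
Total I = 6 535 588 mm⁴.
Extreme fibre distance c = 59.488 mm; S = I/c = 109 864 mm³.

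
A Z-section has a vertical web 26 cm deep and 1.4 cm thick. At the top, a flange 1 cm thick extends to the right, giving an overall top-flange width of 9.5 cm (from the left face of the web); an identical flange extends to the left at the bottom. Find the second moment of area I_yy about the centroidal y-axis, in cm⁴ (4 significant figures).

Treat the section as a set of non-overlapping primitives; coordinates are from the bounding-box lower-left.
Web: 1.4 × 26, A = 36.4 cm², x = 8.8 cm, Ī = 5.94533 cm⁴.
Top flange (beyond web): 8.1 × 1, A = 8.1 cm², x = 13.55 cm, Ī = 44.2868 cm⁴.
Bottom flange (beyond web): 8.1 × 1, A = 8.1 cm², x = 4.05 cm, Ī = 44.2868 cm⁴.
Centroid: x̄ = ΣA·x / ΣA = 8.8 cm.
Transfer each piece to the centroidal y-axis using Ī + A·d² with d = x − 8.8:
  web: d = 0 cm → contributes +5.94533 cm⁴
  top flange (beyond web): d = 4.75 cm → contributes +227.043 cm⁴
  bottom flange (beyond web): d = -4.75 cm → contributes +227.043 cm⁴
Total I = 460.031 cm⁴.

I_yy ≈ 460.0 cm⁴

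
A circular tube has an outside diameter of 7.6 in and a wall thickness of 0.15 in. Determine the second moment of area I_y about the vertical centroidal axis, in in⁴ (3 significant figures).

Break the section into simple shapes (no overlaps), measuring from the bottom-left corner of the bounding box.
Outer circle: ⌀7.6, A = 45.365 in², x = 3.8 in, Ī = 163.77 in⁴.
Bore (subtracted): ⌀7.3, A = 41.854 in², x = 3.8 in, Ī = 139.4 in⁴.
By symmetry the centroid is at mid-width, x̄ = 3.8 in.
All pieces are centred on the vertical centroidal axis, so I = ΣĪ (holes subtracted) = 24.367 in⁴.

I_y ≈ 24.4 in⁴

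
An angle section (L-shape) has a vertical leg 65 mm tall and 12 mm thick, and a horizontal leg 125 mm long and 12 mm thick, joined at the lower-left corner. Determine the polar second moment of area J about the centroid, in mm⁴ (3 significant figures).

J ≈ 4.03 × 10⁶ mm⁴

Decompose the section into non-overlapping parts with the origin at the bottom-left of its bounding rectangle.
Vertical leg: 12 × 65, A = 780 mm², y = 32.5 mm, Ī = 274 625 mm⁴.
Horizontal leg (remainder): 113 × 12, A = 1 356 mm², y = 6 mm, Ī = 16 272 mm⁴.
Centroid: ȳ = ΣA·y / ΣA = 15.677 mm.
Transfer each piece to the centroidal x-axis using Ī + A·d² with d = y − 15.677:
  vertical leg: d = 16.823 mm → contributes +495 376 mm⁴
  horizontal leg (remainder): d = -9.677 mm → contributes +143 253 mm⁴
Total I = 638 629 mm⁴.
For the y-axis: x̄ = 45.677 mm.
Repeating about the centroidal y-axis gives I_y = 3 386 509 mm⁴.
Polar second moment: J = I_x + I_y = 4 025 138 mm⁴.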